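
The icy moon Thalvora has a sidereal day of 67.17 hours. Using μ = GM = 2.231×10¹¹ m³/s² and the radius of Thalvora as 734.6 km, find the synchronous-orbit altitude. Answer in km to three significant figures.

T = 67.17 hours = 2.418×10⁵ s.
A synchronous orbit has period T, so by Kepler's third law a = (μT²/4π²)^(1/3).
μT²/4π² = 2.231×10¹¹ × (2.418×10⁵)² / 39.48 = 3.304×10²⁰ m³.
a = 6.914×10⁶ m = 6913.5 km.
Altitude h = a − R = 6913.5 − 734.6 = 6178.9 km.

h_sync ≈ 6180 km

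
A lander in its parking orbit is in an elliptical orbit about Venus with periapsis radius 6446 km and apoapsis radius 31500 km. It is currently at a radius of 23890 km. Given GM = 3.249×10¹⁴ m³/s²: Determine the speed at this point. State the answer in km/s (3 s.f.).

v ≈ 3.17 km/s

Semi-major axis a = (r_p + r_a)/2 = 18973 km = 1.897×10⁷ m.
Vis-viva: v² = μ(2/r − 1/a) = 3.249×10¹⁴ × (8.372×10⁻⁸ − 5.271×10⁻⁸) = 1.008×10⁷ m²/s².
v = 3174 m/s = 3.174 km/s.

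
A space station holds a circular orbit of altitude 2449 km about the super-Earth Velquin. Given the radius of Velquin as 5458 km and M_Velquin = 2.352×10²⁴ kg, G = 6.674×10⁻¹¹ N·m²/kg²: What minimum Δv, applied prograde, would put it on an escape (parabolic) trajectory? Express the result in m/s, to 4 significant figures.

μ = GM = 6.674×10⁻¹¹ × 2.352×10²⁴ = 1.570×10¹⁴ m³/s².
r = 5458 + 2449 = 7907.0 km = 7.9070×10⁶ m.
Circular speed v_c = √(μ/r) = 4456 m/s.
Escape speed v_esc = √(2μ/r) = √2 × v_c = 6301 m/s.
Δv = v_esc − v_c = 1846 m/s.

Δv ≈ 1846 m/s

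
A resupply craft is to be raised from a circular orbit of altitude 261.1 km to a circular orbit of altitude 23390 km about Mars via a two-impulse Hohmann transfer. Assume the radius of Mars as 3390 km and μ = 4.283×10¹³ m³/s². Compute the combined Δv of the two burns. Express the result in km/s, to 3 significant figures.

Δv_total ≈ 1.76 km/s

r₁ = 3390 + 261.1 = 3651.1 km = 3.6511×10⁶ m.
r₂ = 3390 + 23390 = 26780 km = 2.6780×10⁷ m.
Transfer ellipse a_t = (r₁ + r₂)/2 = 1.522×10⁷ m.
At r₁: circular v_c1 = √(μ/r₁) = 3425 m/s; transfer-periapsis v_p = √[μ(2/r₁ − 1/a_t)] = 4544 m/s.
Δv₁ = v_p − v_c1 = 1119 m/s.
At r₂: circular v_c2 = √(μ/r₂) = 1265 m/s; transfer-apoapsis v_a = √[μ(2/r₂ − 1/a_t)] = 619.5 m/s.
Δv₂ = v_c2 − v_a = 645.2 m/s.
Total Δv = Δv₁ + Δv₂ = 1764 m/s = 1.764 km/s.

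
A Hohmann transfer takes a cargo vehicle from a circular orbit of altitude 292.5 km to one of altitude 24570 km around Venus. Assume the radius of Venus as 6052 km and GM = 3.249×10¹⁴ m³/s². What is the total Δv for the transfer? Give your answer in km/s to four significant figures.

Δv_total ≈ 3.404 km/s

r₁ = 6052 + 292.5 = 6344.5 km = 6.3445×10⁶ m.
r₂ = 6052 + 24570 = 30622 km = 3.0622×10⁷ m.
Transfer ellipse a_t = (r₁ + r₂)/2 = 1.848×10⁷ m.
At r₁: circular v_c1 = √(μ/r₁) = 7156 m/s; transfer-periapsis v_p = √[μ(2/r₁ − 1/a_t)] = 9211 m/s.
Δv₁ = v_p − v_c1 = 2055 m/s.
At r₂: circular v_c2 = √(μ/r₂) = 3257 m/s; transfer-apoapsis v_a = √[μ(2/r₂ − 1/a_t)] = 1908 m/s.
Δv₂ = v_c2 − v_a = 1349 m/s.
Total Δv = Δv₁ + Δv₂ = 3404 m/s = 3.404 km/s.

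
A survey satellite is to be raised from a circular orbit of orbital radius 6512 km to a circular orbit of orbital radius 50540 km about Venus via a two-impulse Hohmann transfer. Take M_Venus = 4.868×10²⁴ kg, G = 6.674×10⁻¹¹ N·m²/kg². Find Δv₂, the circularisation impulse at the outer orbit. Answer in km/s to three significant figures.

μ = GM = 6.674×10⁻¹¹ × 4.868×10²⁴ = 3.249×10¹⁴ m³/s².
r₁ = 6512 km = 6.512×10⁶ m.
r₂ = 50540 km = 5.054×10⁷ m.
Transfer ellipse a_t = (r₁ + r₂)/2 = 2.853×10⁷ m.
At r₁: circular v_c1 = √(μ/r₁) = 7063 m/s; transfer-periapsis v_p = √[μ(2/r₁ − 1/a_t)] = 9402 m/s.
At r₂: circular v_c2 = √(μ/r₂) = 2535 m/s; transfer-apoapsis v_a = √[μ(2/r₂ − 1/a_t)] = 1211 m/s.
Δv₂ = v_c2 − v_a = 1324 m/s.
= 1.324 km/s.

Δv ≈ 1.32 km/s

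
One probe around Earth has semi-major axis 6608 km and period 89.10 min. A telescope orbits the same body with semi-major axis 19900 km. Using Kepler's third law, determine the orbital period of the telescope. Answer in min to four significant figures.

Kepler's third law: T² ∝ a³, so T₂ = T₁ (a₂/a₁)^(3/2).
a₂/a₁ = 3.012, (a₂/a₁)^(3/2) = 5.226.
T₂ = 89.10 × 5.226 = 465.6 min.

T₂ ≈ 465.6 min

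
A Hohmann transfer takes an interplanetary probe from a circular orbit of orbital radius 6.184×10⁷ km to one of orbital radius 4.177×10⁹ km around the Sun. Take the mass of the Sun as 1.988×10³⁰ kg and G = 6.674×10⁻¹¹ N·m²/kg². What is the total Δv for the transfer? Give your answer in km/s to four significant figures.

μ = GM = 6.674×10⁻¹¹ × 1.988×10³⁰ = 1.327×10²⁰ m³/s².
r₁ = 6.184×10⁷ km = 6.184×10¹⁰ m.
r₂ = 4.177×10⁹ km = 4.177×10¹² m.
Transfer ellipse a_t = (r₁ + r₂)/2 = 2.119×10¹² m.
At r₁: circular v_c1 = √(μ/r₁) = 46320 m/s; transfer-perihelion v_p = √[μ(2/r₁ − 1/a_t)] = 65030 m/s.
Δv₁ = v_p − v_c1 = 18710 m/s.
At r₂: circular v_c2 = √(μ/r₂) = 5636 m/s; transfer-aphelion v_a = √[μ(2/r₂ − 1/a_t)] = 962.7 m/s.
Δv₂ = v_c2 − v_a = 4673 m/s.
Total Δv = Δv₁ + Δv₂ = 23380 m/s = 23.38 km/s.

Δv_total ≈ 23.38 km/s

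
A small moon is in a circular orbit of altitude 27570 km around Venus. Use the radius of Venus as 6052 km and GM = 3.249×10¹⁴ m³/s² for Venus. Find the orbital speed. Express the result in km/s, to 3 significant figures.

v ≈ 3.11 km/s

r = 6052 + 27570 = 33622 km = 3.3622×10⁷ m.
For a circular orbit v = √(μ/r) = √(3.249×10¹⁴ / 3.362×10⁷) = √(9.663×10⁶) = 3109 m/s.
That is 3.109 km/s.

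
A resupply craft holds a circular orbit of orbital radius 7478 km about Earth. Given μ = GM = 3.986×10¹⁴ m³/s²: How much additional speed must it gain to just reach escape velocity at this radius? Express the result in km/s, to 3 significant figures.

r = 7478 km = 7.478×10⁶ m.
Circular speed v_c = √(μ/r) = 7301 m/s.
Escape speed v_esc = √(2μ/r) = √2 × v_c = 10330 m/s.
Δv = v_esc − v_c = 3024 m/s = 3.024 km/s.

Δv ≈ 3.02 km/s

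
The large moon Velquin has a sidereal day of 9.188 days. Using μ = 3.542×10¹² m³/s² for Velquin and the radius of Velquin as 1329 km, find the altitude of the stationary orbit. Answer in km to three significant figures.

h_sync ≈ 37100 km

T = 9.188 days = 7.938×10⁵ s.
A synchronous orbit has period T, so by Kepler's third law a = (μT²/4π²)^(1/3).
μT²/4π² = 3.542×10¹² × (7.938×10⁵)² / 39.48 = 5.654×10²² m³.
a = 3.838×10⁷ m = 38381 km.
Altitude h = a − R = 38381 − 1329 = 37052 km.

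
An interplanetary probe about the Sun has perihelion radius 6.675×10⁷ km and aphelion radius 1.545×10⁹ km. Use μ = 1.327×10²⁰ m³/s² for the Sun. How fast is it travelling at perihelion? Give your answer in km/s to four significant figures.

Semi-major axis a = (r_p + r_a)/2 = 8.0588×10⁸ km = 8.059×10¹¹ m.
Vis-viva: v² = μ(2/r − 1/a) = 1.327×10²⁰ × (2.996×10⁻¹¹ − 1.241×10⁻¹²) = 3.811×10⁹ m²/s².
v = 61740 m/s = 61.74 km/s.

v ≈ 61.74 km/s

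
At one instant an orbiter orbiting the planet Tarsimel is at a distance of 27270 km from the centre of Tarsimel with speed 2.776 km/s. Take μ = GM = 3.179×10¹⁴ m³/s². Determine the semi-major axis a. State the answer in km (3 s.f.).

a ≈ 20400 km

r = 2.727×10⁷ m.
Vis-viva rearranged: 1/a = 2/r − v²/μ = 7.334×10⁻⁸ − 2.424×10⁻⁸ = 4.910×10⁻⁸ m⁻¹.
a = 2.037×10⁷ m = 20367 km.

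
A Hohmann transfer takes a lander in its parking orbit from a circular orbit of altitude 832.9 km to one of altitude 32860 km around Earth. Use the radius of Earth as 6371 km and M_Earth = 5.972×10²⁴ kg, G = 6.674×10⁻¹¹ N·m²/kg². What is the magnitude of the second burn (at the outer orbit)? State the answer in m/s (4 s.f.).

μ = GM = 6.674×10⁻¹¹ × 5.972×10²⁴ = 3.986×10¹⁴ m³/s².
r₁ = 6371 + 832.9 = 7203.9 km = 7.2039×10⁶ m.
r₂ = 6371 + 32860 = 39231 km = 3.9231×10⁷ m.
Transfer ellipse a_t = (r₁ + r₂)/2 = 2.322×10⁷ m.
At r₁: circular v_c1 = √(μ/r₁) = 7438 m/s; transfer-perigee v_p = √[μ(2/r₁ − 1/a_t)] = 9669 m/s.
At r₂: circular v_c2 = √(μ/r₂) = 3187 m/s; transfer-apogee v_a = √[μ(2/r₂ − 1/a_t)] = 1775 m/s.
Δv₂ = v_c2 − v_a = 1412 m/s.

Δv ≈ 1412 m/s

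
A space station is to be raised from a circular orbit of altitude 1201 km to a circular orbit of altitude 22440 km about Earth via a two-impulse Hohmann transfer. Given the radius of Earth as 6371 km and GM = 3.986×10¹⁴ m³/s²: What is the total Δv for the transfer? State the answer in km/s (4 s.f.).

r₁ = 6371 + 1201 = 7572.0 km = 7.5720×10⁶ m.
r₂ = 6371 + 22440 = 28811 km = 2.8811×10⁷ m.
Transfer ellipse a_t = (r₁ + r₂)/2 = 1.819×10⁷ m.
At r₁: circular v_c1 = √(μ/r₁) = 7255 m/s; transfer-perigee v_p = √[μ(2/r₁ − 1/a_t)] = 9131 m/s.
Δv₁ = v_p − v_c1 = 1875 m/s.
At r₂: circular v_c2 = √(μ/r₂) = 3720 m/s; transfer-apogee v_a = √[μ(2/r₂ − 1/a_t)] = 2400 m/s.
Δv₂ = v_c2 − v_a = 1320 m/s.
Total Δv = Δv₁ + Δv₂ = 3195 m/s = 3.195 km/s.

Δv_total ≈ 3.195 km/s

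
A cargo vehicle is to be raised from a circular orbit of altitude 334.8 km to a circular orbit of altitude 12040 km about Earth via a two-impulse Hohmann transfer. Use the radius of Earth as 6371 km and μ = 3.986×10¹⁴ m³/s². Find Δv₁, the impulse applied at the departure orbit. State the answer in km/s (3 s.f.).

Δv ≈ 1.63 km/s

r₁ = 6371 + 334.8 = 6705.8 km = 6.7058×10⁶ m.
r₂ = 6371 + 12040 = 18411 km = 1.8411×10⁷ m.
Transfer ellipse a_t = (r₁ + r₂)/2 = 1.256×10⁷ m.
At r₁: circular v_c1 = √(μ/r₁) = 7710 m/s; transfer-perigee v_p = √[μ(2/r₁ − 1/a_t)] = 9335 m/s.
Δv₁ = v_p − v_c1 = 1625 m/s.
= 1.625 km/s.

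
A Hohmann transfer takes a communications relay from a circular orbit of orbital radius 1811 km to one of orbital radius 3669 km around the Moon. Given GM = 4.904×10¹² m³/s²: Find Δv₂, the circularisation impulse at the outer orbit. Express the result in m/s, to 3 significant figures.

Δv ≈ 216 m/s

r₁ = 1811 km = 1.811×10⁶ m.
r₂ = 3669 km = 3.669×10⁶ m.
Transfer ellipse a_t = (r₁ + r₂)/2 = 2.740×10⁶ m.
At r₁: circular v_c1 = √(μ/r₁) = 1646 m/s; transfer-perilune v_p = √[μ(2/r₁ − 1/a_t)] = 1904 m/s.
At r₂: circular v_c2 = √(μ/r₂) = 1156 m/s; transfer-apolune v_a = √[μ(2/r₂ − 1/a_t)] = 939.9 m/s.
Δv₂ = v_c2 − v_a = 216.2 m/s.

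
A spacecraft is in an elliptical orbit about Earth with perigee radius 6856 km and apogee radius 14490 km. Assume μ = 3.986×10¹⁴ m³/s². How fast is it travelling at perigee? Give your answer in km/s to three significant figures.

v ≈ 8.88 km/s

Semi-major axis a = (r_p + r_a)/2 = 10673 km = 1.067×10⁷ m.
Vis-viva: v² = μ(2/r − 1/a) = 3.986×10¹⁴ × (2.917×10⁻⁷ − 9.369×10⁻⁸) = 7.893×10⁷ m²/s².
v = 8884 m/s = 8.884 km/s.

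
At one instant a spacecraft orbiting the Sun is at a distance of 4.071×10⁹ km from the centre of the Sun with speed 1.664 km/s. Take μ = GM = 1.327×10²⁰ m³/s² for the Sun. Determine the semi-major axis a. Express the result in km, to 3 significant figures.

a ≈ 2.13×10⁹ km

r = 4.071×10¹² m.
Specific orbital energy ε = v²/2 − μ/r = (1664)²/2 − 1.327×10²⁰/4.071×10¹² = -3.121×10⁷ J/kg.
Since ε = −μ/(2a), a = −μ/(2ε) = 2.126×10¹² m = 2.1258×10⁹ km.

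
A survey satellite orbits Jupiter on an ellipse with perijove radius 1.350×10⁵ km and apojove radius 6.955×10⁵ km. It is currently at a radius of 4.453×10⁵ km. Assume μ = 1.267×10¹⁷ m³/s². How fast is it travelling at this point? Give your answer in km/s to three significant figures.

v ≈ 16.2 km/s

Semi-major axis a = (r_p + r_a)/2 = 4.1525×10⁵ km = 4.152×10⁸ m.
Vis-viva: v² = μ(2/r − 1/a) = 1.267×10¹⁷ × (4.491×10⁻⁹ − 2.408×10⁻⁹) = 2.639×10⁸ m²/s².
v = 16250 m/s = 16.25 km/s.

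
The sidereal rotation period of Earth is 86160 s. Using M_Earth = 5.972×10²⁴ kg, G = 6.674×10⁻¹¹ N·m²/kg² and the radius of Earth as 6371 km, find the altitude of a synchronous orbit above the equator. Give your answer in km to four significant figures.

μ = GM = 6.674×10⁻¹¹ × 5.972×10²⁴ = 3.986×10¹⁴ m³/s².
A synchronous orbit has period T, so by Kepler's third law a = (μT²/4π²)^(1/3).
μT²/4π² = 3.986×10¹⁴ × (8.616×10⁴)² / 39.48 = 7.495×10²² m³.
a = 4.216×10⁷ m = 42162 km.
Altitude h = a − R = 42162 − 6371 = 35791 km.

h_sync ≈ 35790 km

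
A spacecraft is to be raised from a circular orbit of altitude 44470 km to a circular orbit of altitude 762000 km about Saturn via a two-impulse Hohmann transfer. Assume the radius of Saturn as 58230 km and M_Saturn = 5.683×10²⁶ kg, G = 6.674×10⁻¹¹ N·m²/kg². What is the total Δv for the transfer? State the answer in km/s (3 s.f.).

μ = GM = 6.674×10⁻¹¹ × 5.683×10²⁶ = 3.793×10¹⁶ m³/s².
r₁ = 58230 + 44470 = 102700 km = 1.0270×10⁸ m.
r₂ = 58230 + 762000 = 820230 km = 8.2023×10⁸ m.
Transfer ellipse a_t = (r₁ + r₂)/2 = 4.615×10⁸ m.
At r₁: circular v_c1 = √(μ/r₁) = 19220 m/s; transfer-perikrone v_p = √[μ(2/r₁ − 1/a_t)] = 25620 m/s.
Δv₁ = v_p − v_c1 = 6403 m/s.
At r₂: circular v_c2 = √(μ/r₂) = 6800 m/s; transfer-apokrone v_a = √[μ(2/r₂ − 1/a_t)] = 3208 m/s.
Δv₂ = v_c2 − v_a = 3592 m/s.
Total Δv = Δv₁ + Δv₂ = 9996 m/s = 9.996 km/s.

Δv_total ≈ 10.0 km/s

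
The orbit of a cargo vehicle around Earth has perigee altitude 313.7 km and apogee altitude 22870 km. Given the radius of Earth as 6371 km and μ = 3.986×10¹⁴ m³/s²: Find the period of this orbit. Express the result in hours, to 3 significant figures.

T ≈ 6.66 hours

r_p = 6371 + 313.7 = 6684.7 km = 6.6847×10⁶ m.
r_a = 6371 + 22870 = 29241 km = 2.9241×10⁷ m.
Semi-major axis a = (r_p + r_a)/2 = (6684.7 + 29241)/2 = 17963 km = 1.796×10⁷ m.
By Kepler's third law T = 2π√(a³/μ) = 2π × 3.813×10³ = 2.396×10⁴ s.
= 6.655 hours.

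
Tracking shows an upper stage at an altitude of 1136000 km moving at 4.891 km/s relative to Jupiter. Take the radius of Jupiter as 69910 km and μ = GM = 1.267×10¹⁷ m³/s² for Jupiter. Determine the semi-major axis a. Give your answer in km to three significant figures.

r = 69910 + 1136000 = 1.2059×10⁶ km = 1.206×10⁹ m.
Specific orbital energy ε = v²/2 − μ/r = (4891)²/2 − 1.267×10¹⁷/1.206×10⁹ = -9.310×10⁷ J/kg.
Since ε = −μ/(2a), a = −μ/(2ε) = 6.804×10⁸ m = 6.8041×10⁵ km.

a ≈ 6.80×10⁵ km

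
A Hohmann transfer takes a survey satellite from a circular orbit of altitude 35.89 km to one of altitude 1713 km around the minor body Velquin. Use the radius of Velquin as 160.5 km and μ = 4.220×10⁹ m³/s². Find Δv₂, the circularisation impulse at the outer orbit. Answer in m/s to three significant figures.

r₁ = 160.5 + 35.89 = 196.39 km = 1.9639×10⁵ m.
r₂ = 160.5 + 1713 = 1873.5 km = 1.8735×10⁶ m.
Transfer ellipse a_t = (r₁ + r₂)/2 = 1.035×10⁶ m.
At r₁: circular v_c1 = √(μ/r₁) = 146.6 m/s; transfer-periapsis v_p = √[μ(2/r₁ − 1/a_t)] = 197.2 m/s.
At r₂: circular v_c2 = √(μ/r₂) = 47.46 m/s; transfer-apoapsis v_a = √[μ(2/r₂ − 1/a_t)] = 20.67 m/s.
Δv₂ = v_c2 − v_a = 26.79 m/s.

Δv ≈ 26.8 m/s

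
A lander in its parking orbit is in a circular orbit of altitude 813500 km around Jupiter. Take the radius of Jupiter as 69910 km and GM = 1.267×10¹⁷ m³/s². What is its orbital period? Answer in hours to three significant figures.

T ≈ 129 hours

r = 69910 + 813500 = 883410 km = 8.8341×10⁸ m.
Kepler's third law: T = 2π√(r³/μ) = 2π√((8.834×10⁸)³ / 1.267×10¹⁷).
r³/μ = 5.441×10⁹ s², so T = 2π × 7.377×10⁴ = 4.635×10⁵ s.
Converting: 4.635×10⁵ s ÷ 3600 = 128.7 hours.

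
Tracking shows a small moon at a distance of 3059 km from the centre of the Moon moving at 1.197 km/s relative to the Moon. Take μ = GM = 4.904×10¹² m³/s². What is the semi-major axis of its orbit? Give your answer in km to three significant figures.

r = 3.059×10⁶ m.
Vis-viva rearranged: 1/a = 2/r − v²/μ = 6.538×10⁻⁷ − 2.922×10⁻⁷ = 3.616×10⁻⁷ m⁻¹.
a = 2.765×10⁶ m = 2765.2 km.

a ≈ 2770 km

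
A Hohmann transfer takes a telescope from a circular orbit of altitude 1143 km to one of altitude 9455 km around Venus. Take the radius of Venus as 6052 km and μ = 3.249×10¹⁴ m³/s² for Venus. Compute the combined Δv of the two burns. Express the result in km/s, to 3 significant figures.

Δv_total ≈ 2.07 km/s

r₁ = 6052 + 1143 = 7195.0 km = 7.1950×10⁶ m.
r₂ = 6052 + 9455 = 15507 km = 1.5507×10⁷ m.
Transfer ellipse a_t = (r₁ + r₂)/2 = 1.135×10⁷ m.
At r₁: circular v_c1 = √(μ/r₁) = 6720 m/s; transfer-periapsis v_p = √[μ(2/r₁ − 1/a_t)] = 7854 m/s.
Δv₁ = v_p − v_c1 = 1134 m/s.
At r₂: circular v_c2 = √(μ/r₂) = 4577 m/s; transfer-apoapsis v_a = √[μ(2/r₂ − 1/a_t)] = 3644 m/s.
Δv₂ = v_c2 − v_a = 933.1 m/s.
Total Δv = Δv₁ + Δv₂ = 2067 m/s = 2.067 km/s.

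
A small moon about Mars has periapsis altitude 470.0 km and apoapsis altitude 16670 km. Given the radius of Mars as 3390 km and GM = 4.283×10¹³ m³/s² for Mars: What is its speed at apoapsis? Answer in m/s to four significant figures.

r_p = 3390 + 470.0 = 3860.0 km = 3.8600×10⁶ m.
r_a = 3390 + 16670 = 20060 km = 2.0060×10⁷ m.
Semi-major axis a = (r_p + r_a)/2 = 11960 km = 1.196×10⁷ m.
Vis-viva: v² = μ(2/r − 1/a) = 4.283×10¹³ × (9.970×10⁻⁸ − 8.361×10⁻⁸) = 6.891×10⁵ m²/s².
v = 830.1 m/s.

v ≈ 830.1 m/s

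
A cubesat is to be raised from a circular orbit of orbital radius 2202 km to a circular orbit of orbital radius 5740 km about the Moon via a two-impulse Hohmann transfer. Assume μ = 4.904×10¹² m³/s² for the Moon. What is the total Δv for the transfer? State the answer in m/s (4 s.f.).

r₁ = 2202 km = 2.202×10⁶ m.
r₂ = 5740 km = 5.740×10⁶ m.
Transfer ellipse a_t = (r₁ + r₂)/2 = 3.971×10⁶ m.
At r₁: circular v_c1 = √(μ/r₁) = 1492 m/s; transfer-perilune v_p = √[μ(2/r₁ − 1/a_t)] = 1794 m/s.
Δv₁ = v_p − v_c1 = 301.9 m/s.
At r₂: circular v_c2 = √(μ/r₂) = 924.3 m/s; transfer-apolune v_a = √[μ(2/r₂ − 1/a_t)] = 688.3 m/s.
Δv₂ = v_c2 − v_a = 236.0 m/s.
Total Δv = Δv₁ + Δv₂ = 537.9 m/s.

Δv_total ≈ 537.9 m/s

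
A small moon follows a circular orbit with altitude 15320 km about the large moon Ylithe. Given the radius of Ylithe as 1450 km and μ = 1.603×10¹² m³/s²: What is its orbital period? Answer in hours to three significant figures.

T ≈ 94.7 hours

r = 1450 + 15320 = 16770 km = 1.6770×10⁷ m.
Kepler's third law: T = 2π√(r³/μ) = 2π√((1.677×10⁷)³ / 1.603×10¹²).
r³/μ = 2.942×10⁹ s², so T = 2π × 5.424×10⁴ = 3.408×10⁵ s.
Converting: 3.408×10⁵ s ÷ 3600 = 94.67 hours.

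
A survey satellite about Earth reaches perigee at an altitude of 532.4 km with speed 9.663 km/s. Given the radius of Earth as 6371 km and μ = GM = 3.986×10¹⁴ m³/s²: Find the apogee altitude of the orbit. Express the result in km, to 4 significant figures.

apogee altitude ≈ 22790 km

r_p = 6371 + 532.4 = 6903.4 km = 6.903×10⁶ m.
Specific energy ε = v²/2 − μ/r = -1.105×10⁷ J/kg, so a = −μ/(2ε) = 1.803×10⁷ m.
The apsides satisfy r_p + r_a = 2a, so the apogee radius is 2a − r_p = 2.916×10⁷ m = 29160 km.
Apogee altitude = 29160 − 6371 = 22789 km.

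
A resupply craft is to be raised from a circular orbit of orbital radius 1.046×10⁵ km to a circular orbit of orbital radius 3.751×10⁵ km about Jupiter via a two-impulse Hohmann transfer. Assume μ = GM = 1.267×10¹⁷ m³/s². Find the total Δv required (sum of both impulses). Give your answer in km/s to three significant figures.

Δv_total ≈ 15.0 km/s

r₁ = 1.046×10⁵ km = 1.046×10⁸ m.
r₂ = 3.751×10⁵ km = 3.751×10⁸ m.
Transfer ellipse a_t = (r₁ + r₂)/2 = 2.398×10⁸ m.
At r₁: circular v_c1 = √(μ/r₁) = 34800 m/s; transfer-perijove v_p = √[μ(2/r₁ − 1/a_t)] = 43520 m/s.
Δv₁ = v_p − v_c1 = 8720 m/s.
At r₂: circular v_c2 = √(μ/r₂) = 18380 m/s; transfer-apojove v_a = √[μ(2/r₂ − 1/a_t)] = 12140 m/s.
Δv₂ = v_c2 − v_a = 6242 m/s.
Total Δv = Δv₁ + Δv₂ = 14960 m/s = 14.96 km/s.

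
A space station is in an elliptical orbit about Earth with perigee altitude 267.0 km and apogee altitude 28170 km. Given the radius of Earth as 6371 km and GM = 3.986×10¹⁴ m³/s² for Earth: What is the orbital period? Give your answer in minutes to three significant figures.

r_p = 6371 + 267.0 = 6638.0 km = 6.6380×10⁶ m.
r_a = 6371 + 28170 = 34541 km = 3.4541×10⁷ m.
Semi-major axis a = (r_p + r_a)/2 = (6638.0 + 34541)/2 = 20590 km = 2.059×10⁷ m.
By Kepler's third law T = 2π√(a³/μ) = 2π × 4.680×10³ = 2.940×10⁴ s.
= 490.0 minutes.

T ≈ 490 minutes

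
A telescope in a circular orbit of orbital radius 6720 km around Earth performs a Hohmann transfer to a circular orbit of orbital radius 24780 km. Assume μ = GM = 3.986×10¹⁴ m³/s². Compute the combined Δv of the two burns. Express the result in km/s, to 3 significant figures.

r₁ = 6720 km = 6.720×10⁶ m.
r₂ = 24780 km = 2.478×10⁷ m.
Transfer ellipse a_t = (r₁ + r₂)/2 = 1.575×10⁷ m.
At r₁: circular v_c1 = √(μ/r₁) = 7702 m/s; transfer-perigee v_p = √[μ(2/r₁ − 1/a_t)] = 9660 m/s.
Δv₁ = v_p − v_c1 = 1959 m/s.
At r₂: circular v_c2 = √(μ/r₂) = 4011 m/s; transfer-apogee v_a = √[μ(2/r₂ − 1/a_t)] = 2620 m/s.
Δv₂ = v_c2 − v_a = 1391 m/s.
Total Δv = Δv₁ + Δv₂ = 3350 m/s = 3.350 km/s.

Δv_total ≈ 3.35 km/s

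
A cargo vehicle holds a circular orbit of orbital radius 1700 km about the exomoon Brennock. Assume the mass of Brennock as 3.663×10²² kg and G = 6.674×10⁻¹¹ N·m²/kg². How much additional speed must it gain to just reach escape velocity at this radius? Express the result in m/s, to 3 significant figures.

Δv ≈ 497 m/s

μ = GM = 6.674×10⁻¹¹ × 3.663×10²² = 2.445×10¹² m³/s².
r = 1700 km = 1.700×10⁶ m.
Circular speed v_c = √(μ/r) = 1199 m/s.
Escape speed v_esc = √(2μ/r) = √2 × v_c = 1696 m/s.
Δv = v_esc − v_c = 496.7 m/s.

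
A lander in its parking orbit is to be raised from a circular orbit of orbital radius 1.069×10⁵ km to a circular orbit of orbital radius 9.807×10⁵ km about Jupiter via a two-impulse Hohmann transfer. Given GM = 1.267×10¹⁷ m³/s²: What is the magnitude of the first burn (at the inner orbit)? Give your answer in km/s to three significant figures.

Δv ≈ 11.8 km/s

r₁ = 1.069×10⁵ km = 1.069×10⁸ m.
r₂ = 9.807×10⁵ km = 9.807×10⁸ m.
Transfer ellipse a_t = (r₁ + r₂)/2 = 5.438×10⁸ m.
At r₁: circular v_c1 = √(μ/r₁) = 34430 m/s; transfer-perijove v_p = √[μ(2/r₁ − 1/a_t)] = 46230 m/s.
Δv₁ = v_p − v_c1 = 11810 m/s.
= 11.81 km/s.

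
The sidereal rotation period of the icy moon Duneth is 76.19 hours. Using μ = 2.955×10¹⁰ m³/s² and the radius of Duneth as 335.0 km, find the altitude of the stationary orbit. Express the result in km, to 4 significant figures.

T = 76.19 hours = 2.743×10⁵ s.
A synchronous orbit has period T, so by Kepler's third law a = (μT²/4π²)^(1/3).
μT²/4π² = 2.955×10¹⁰ × (2.743×10⁵)² / 39.48 = 5.631×10¹⁹ m³.
a = 3.833×10⁶ m = 3832.9 km.
Altitude h = a − R = 3832.9 − 335.0 = 3497.9 km.

h_sync ≈ 3498 km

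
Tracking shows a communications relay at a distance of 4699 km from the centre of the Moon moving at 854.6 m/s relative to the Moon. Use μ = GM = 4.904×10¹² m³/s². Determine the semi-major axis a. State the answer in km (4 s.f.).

r = 4.699×10⁶ m.
Vis-viva rearranged: 1/a = 2/r − v²/μ = 4.256×10⁻⁷ − 1.489×10⁻⁷ = 2.767×10⁻⁷ m⁻¹.
a = 3.614×10⁶ m = 3614.1 km.

a ≈ 3614 km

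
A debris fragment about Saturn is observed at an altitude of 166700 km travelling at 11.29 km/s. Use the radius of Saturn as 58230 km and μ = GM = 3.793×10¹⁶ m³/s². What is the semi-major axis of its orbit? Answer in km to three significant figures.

a ≈ 1.81×10⁵ km

r = 58230 + 166700 = 2.2493×10⁵ km = 2.249×10⁸ m.
Vis-viva rearranged: 1/a = 2/r − v²/μ = 8.892×10⁻⁹ − 3.361×10⁻⁹ = 5.531×10⁻⁹ m⁻¹.
a = 1.808×10⁸ m = 1.8079×10⁵ km.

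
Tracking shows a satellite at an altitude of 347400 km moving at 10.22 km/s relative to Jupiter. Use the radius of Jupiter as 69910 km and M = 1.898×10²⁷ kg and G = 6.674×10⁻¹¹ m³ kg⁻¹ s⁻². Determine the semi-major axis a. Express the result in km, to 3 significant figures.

μ = GM = 6.674×10⁻¹¹ × 1.898×10²⁷ = 1.267×10¹⁷ m³/s².
r = 69910 + 347400 = 4.1731×10⁵ km = 4.173×10⁸ m.
Vis-viva rearranged: 1/a = 2/r − v²/μ = 4.793×10⁻⁹ − 8.246×10⁻¹⁰ = 3.968×10⁻⁹ m⁻¹.
a = 2.520×10⁸ m = 2.5201×10⁵ km.

a ≈ 2.52×10⁵ km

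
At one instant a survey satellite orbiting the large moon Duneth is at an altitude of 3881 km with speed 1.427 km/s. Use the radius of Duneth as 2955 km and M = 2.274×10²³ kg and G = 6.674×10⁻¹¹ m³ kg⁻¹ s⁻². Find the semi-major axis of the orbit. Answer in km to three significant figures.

a ≈ 6310 km

μ = GM = 6.674×10⁻¹¹ × 2.274×10²³ = 1.518×10¹³ m³/s².
r = 2955 + 3881 = 6836.0 km = 6.836×10⁶ m.
Vis-viva rearranged: 1/a = 2/r − v²/μ = 2.926×10⁻⁷ − 1.342×10⁻⁷ = 1.584×10⁻⁷ m⁻¹.
a = 6.313×10⁶ m = 6313.4 km.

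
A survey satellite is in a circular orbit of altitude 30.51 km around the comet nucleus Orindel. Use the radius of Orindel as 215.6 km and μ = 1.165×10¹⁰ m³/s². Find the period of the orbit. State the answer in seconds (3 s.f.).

T ≈ 7110 seconds

r = 215.6 + 30.51 = 246.11 km = 2.4611×10⁵ m.
Kepler's third law: T = 2π√(r³/μ) = 2π√((2.461×10⁵)³ / 1.165×10¹⁰).
r³/μ = 1.280×10⁶ s², so T = 2π × 1.131×10³ = 7.107×10³ s.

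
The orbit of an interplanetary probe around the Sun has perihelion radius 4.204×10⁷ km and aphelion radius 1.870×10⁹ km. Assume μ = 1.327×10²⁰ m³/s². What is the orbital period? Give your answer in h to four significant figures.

Semi-major axis a = (r_p + r_a)/2 = (4.2040×10⁷ + 1.8700×10⁹)/2 = 9.5602×10⁸ km = 9.560×10¹¹ m.
By Kepler's third law T = 2π√(a³/μ) = 2π × 8.115×10⁷ = 5.099×10⁸ s.
= 1.416×10⁵ h.

T ≈ 141600 h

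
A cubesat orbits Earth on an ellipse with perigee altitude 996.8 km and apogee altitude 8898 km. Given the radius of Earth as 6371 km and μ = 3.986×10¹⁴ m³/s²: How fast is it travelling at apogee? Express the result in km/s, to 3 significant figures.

r_p = 6371 + 996.8 = 7367.8 km = 7.3678×10⁶ m.
r_a = 6371 + 8898 = 15269 km = 1.5269×10⁷ m.
Semi-major axis a = (r_p + r_a)/2 = 11318 km = 1.132×10⁷ m.
Vis-viva: v² = μ(2/r − 1/a) = 3.986×10¹⁴ × (1.310×10⁻⁷ − 8.835×10⁻⁸) = 1.699×10⁷ m²/s².
v = 4122 m/s = 4.122 km/s.

v ≈ 4.12 km/s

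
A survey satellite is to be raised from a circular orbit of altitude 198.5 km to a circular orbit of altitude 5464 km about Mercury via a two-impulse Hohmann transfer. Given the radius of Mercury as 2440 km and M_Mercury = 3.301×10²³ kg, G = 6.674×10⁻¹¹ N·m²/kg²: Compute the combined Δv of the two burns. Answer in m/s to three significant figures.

μ = GM = 6.674×10⁻¹¹ × 3.301×10²³ = 2.203×10¹³ m³/s².
r₁ = 2440 + 198.5 = 2638.5 km = 2.6385×10⁶ m.
r₂ = 2440 + 5464 = 7904.0 km = 7.9040×10⁶ m.
Transfer ellipse a_t = (r₁ + r₂)/2 = 5.271×10⁶ m.
At r₁: circular v_c1 = √(μ/r₁) = 2890 m/s; transfer-periherm v_p = √[μ(2/r₁ − 1/a_t)] = 3538 m/s.
Δv₁ = v_p − v_c1 = 648.8 m/s.
At r₂: circular v_c2 = √(μ/r₂) = 1670 m/s; transfer-apoherm v_a = √[μ(2/r₂ − 1/a_t)] = 1181 m/s.
Δv₂ = v_c2 − v_a = 488.3 m/s.
Total Δv = Δv₁ + Δv₂ = 1137 m/s.

Δv_total ≈ 1140 m/s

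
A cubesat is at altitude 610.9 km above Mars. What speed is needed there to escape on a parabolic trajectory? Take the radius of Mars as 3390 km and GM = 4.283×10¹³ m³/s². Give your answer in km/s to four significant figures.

r = 3390 + 610.9 = 4000.9 km = 4.0009×10⁶ m.
Escape speed v_esc = √(2μ/r) = √(2 × 4.283×10¹³ / 4.001×10⁶) = √(2.141×10⁷) = 4627 m/s.
= 4.627 km/s.

v_esc ≈ 4.627 km/s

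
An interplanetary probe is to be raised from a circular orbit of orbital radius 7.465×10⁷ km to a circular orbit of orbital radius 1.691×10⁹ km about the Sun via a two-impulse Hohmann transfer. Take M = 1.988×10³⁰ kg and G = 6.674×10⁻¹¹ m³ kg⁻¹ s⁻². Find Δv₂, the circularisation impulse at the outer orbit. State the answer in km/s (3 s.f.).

μ = GM = 6.674×10⁻¹¹ × 1.988×10³⁰ = 1.327×10²⁰ m³/s².
r₁ = 7.465×10⁷ km = 7.465×10¹⁰ m.
r₂ = 1.691×10⁹ km = 1.691×10¹² m.
Transfer ellipse a_t = (r₁ + r₂)/2 = 8.828×10¹¹ m.
At r₁: circular v_c1 = √(μ/r₁) = 42160 m/s; transfer-perihelion v_p = √[μ(2/r₁ − 1/a_t)] = 58350 m/s.
At r₂: circular v_c2 = √(μ/r₂) = 8858 m/s; transfer-aphelion v_a = √[μ(2/r₂ − 1/a_t)] = 2576 m/s.
Δv₂ = v_c2 − v_a = 6282 m/s.
= 6.282 km/s.

Δv ≈ 6.28 km/s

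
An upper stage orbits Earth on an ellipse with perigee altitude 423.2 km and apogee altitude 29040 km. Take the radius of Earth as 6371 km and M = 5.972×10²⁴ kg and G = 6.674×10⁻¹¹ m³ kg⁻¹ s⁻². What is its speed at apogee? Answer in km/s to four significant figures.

μ = GM = 6.674×10⁻¹¹ × 5.972×10²⁴ = 3.986×10¹⁴ m³/s².
r_p = 6371 + 423.2 = 6794.2 km = 6.7942×10⁶ m.
r_a = 6371 + 29040 = 35411 km = 3.5411×10⁷ m.
Semi-major axis a = (r_p + r_a)/2 = 21103 km = 2.110×10⁷ m.
Vis-viva: v² = μ(2/r − 1/a) = 3.986×10¹⁴ × (5.648×10⁻⁸ − 4.739×10⁻⁸) = 3.624×10⁶ m²/s².
v = 1904 m/s = 1.904 km/s.

v ≈ 1.904 km/s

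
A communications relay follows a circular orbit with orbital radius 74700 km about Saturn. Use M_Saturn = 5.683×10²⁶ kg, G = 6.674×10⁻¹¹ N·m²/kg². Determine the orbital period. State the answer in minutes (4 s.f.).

μ = GM = 6.674×10⁻¹¹ × 5.683×10²⁶ = 3.793×10¹⁶ m³/s².
r = 74700 km = 7.470×10⁷ m.
Kepler's third law: T = 2π√(r³/μ) = 2π√((7.470×10⁷)³ / 3.793×10¹⁶).
r³/μ = 1.099×10⁷ s², so T = 2π × 3.315×10³ = 2.083×10⁴ s.
Converting: 2.083×10⁴ s ÷ 60.00 = 347.2 minutes.

T ≈ 347.2 minutes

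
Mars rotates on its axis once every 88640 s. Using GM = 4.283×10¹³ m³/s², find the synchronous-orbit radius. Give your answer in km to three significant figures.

A synchronous orbit has period T, so by Kepler's third law a = (μT²/4π²)^(1/3).
μT²/4π² = 4.283×10¹³ × (8.864×10⁴)² / 39.48 = 8.524×10²¹ m³.
a = 2.043×10⁷ m = 20428 km.

r_sync ≈ 20400 km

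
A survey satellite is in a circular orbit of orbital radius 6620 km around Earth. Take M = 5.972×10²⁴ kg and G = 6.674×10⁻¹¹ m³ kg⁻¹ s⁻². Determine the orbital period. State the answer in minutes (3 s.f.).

μ = GM = 6.674×10⁻¹¹ × 5.972×10²⁴ = 3.986×10¹⁴ m³/s².
r = 6620 km = 6.620×10⁶ m.
Kepler's third law: T = 2π√(r³/μ) = 2π√((6.620×10⁶)³ / 3.986×10¹⁴).
r³/μ = 7.279×10⁵ s², so T = 2π × 8.532×10² = 5.361×10³ s.
Converting: 5.361×10³ s ÷ 60.00 = 89.34 minutes.

T ≈ 89.3 minutes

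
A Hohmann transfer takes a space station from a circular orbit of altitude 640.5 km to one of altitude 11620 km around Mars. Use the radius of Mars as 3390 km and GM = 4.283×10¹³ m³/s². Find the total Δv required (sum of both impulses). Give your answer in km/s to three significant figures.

Δv_total ≈ 1.42 km/s

r₁ = 3390 + 640.5 = 4030.5 km = 4.0305×10⁶ m.
r₂ = 3390 + 11620 = 15010 km = 1.5010×10⁷ m.
Transfer ellipse a_t = (r₁ + r₂)/2 = 9.520×10⁶ m.
At r₁: circular v_c1 = √(μ/r₁) = 3260 m/s; transfer-periapsis v_p = √[μ(2/r₁ − 1/a_t)] = 4093 m/s.
Δv₁ = v_p − v_c1 = 833.4 m/s.
At r₂: circular v_c2 = √(μ/r₂) = 1689 m/s; transfer-apoapsis v_a = √[μ(2/r₂ − 1/a_t)] = 1099 m/s.
Δv₂ = v_c2 − v_a = 590.1 m/s.
Total Δv = Δv₁ + Δv₂ = 1423 m/s = 1.423 km/s.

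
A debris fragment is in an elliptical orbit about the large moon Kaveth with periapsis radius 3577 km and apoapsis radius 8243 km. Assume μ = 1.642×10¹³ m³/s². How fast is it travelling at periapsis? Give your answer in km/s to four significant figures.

Semi-major axis a = (r_p + r_a)/2 = 5910.0 km = 5.910×10⁶ m.
Vis-viva: v² = μ(2/r − 1/a) = 1.642×10¹³ × (5.591×10⁻⁷ − 1.692×10⁻⁷) = 6.403×10⁶ m²/s².
v = 2530 m/s = 2.530 km/s.

v ≈ 2.530 km/s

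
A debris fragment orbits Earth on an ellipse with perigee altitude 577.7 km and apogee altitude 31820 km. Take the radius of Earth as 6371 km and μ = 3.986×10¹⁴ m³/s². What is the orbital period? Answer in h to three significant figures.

T ≈ 9.37 h

r_p = 6371 + 577.7 = 6948.7 km = 6.9487×10⁶ m.
r_a = 6371 + 31820 = 38191 km = 3.8191×10⁷ m.
Semi-major axis a = (r_p + r_a)/2 = (6948.7 + 38191)/2 = 22570 km = 2.257×10⁷ m.
By Kepler's third law T = 2π√(a³/μ) = 2π × 5.371×10³ = 3.374×10⁴ s.
= 9.373 h.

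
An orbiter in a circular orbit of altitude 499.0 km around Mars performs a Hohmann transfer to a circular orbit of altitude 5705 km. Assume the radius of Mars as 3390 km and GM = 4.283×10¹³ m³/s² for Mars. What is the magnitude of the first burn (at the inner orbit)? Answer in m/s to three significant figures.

r₁ = 3390 + 499.0 = 3889.0 km = 3.8890×10⁶ m.
r₂ = 3390 + 5705 = 9095.0 km = 9.0950×10⁶ m.
Transfer ellipse a_t = (r₁ + r₂)/2 = 6.492×10⁶ m.
At r₁: circular v_c1 = √(μ/r₁) = 3319 m/s; transfer-periapsis v_p = √[μ(2/r₁ − 1/a_t)] = 3928 m/s.
Δv₁ = v_p − v_c1 = 609.4 m/s.

Δv ≈ 609 m/s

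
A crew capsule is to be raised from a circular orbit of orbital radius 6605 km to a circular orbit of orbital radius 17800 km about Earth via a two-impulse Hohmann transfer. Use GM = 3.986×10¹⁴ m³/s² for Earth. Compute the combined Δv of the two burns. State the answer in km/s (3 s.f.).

r₁ = 6605 km = 6.605×10⁶ m.
r₂ = 17800 km = 1.780×10⁷ m.
Transfer ellipse a_t = (r₁ + r₂)/2 = 1.220×10⁷ m.
At r₁: circular v_c1 = √(μ/r₁) = 7768 m/s; transfer-perigee v_p = √[μ(2/r₁ − 1/a_t)] = 9382 m/s.
Δv₁ = v_p − v_c1 = 1614 m/s.
At r₂: circular v_c2 = √(μ/r₂) = 4732 m/s; transfer-apogee v_a = √[μ(2/r₂ − 1/a_t)] = 3482 m/s.
Δv₂ = v_c2 − v_a = 1251 m/s.
Total Δv = Δv₁ + Δv₂ = 2865 m/s = 2.865 km/s.

Δv_total ≈ 2.86 km/s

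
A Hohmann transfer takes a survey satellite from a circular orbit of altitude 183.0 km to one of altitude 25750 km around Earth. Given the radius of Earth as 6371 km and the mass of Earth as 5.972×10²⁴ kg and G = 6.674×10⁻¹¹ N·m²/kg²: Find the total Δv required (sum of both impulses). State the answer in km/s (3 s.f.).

μ = GM = 6.674×10⁻¹¹ × 5.972×10²⁴ = 3.986×10¹⁴ m³/s².
r₁ = 6371 + 183.0 = 6554.0 km = 6.5540×10⁶ m.
r₂ = 6371 + 25750 = 32121 km = 3.2121×10⁷ m.
Transfer ellipse a_t = (r₁ + r₂)/2 = 1.934×10⁷ m.
At r₁: circular v_c1 = √(μ/r₁) = 7798 m/s; transfer-perigee v_p = √[μ(2/r₁ − 1/a_t)] = 10050 m/s.
Δv₁ = v_p − v_c1 = 2252 m/s.
At r₂: circular v_c2 = √(μ/r₂) = 3523 m/s; transfer-apogee v_a = √[μ(2/r₂ − 1/a_t)] = 2051 m/s.
Δv₂ = v_c2 − v_a = 1472 m/s.
Total Δv = Δv₁ + Δv₂ = 3724 m/s = 3.724 km/s.

Δv_total ≈ 3.72 km/s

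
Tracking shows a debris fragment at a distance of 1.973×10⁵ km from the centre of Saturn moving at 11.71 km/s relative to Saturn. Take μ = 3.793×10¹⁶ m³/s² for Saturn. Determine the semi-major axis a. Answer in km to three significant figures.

a ≈ 1.53×10⁵ km

r = 1.973×10⁸ m.
Vis-viva rearranged: 1/a = 2/r − v²/μ = 1.014×10⁻⁸ − 3.615×10⁻⁹ = 6.522×10⁻⁹ m⁻¹.
a = 1.533×10⁸ m = 1.5334×10⁵ km.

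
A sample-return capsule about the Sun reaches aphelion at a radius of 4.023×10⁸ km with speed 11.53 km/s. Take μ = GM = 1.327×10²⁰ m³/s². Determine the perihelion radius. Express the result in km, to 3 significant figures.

perihelion radius ≈ 1.02×10⁸ km

r_a = 4.023×10¹¹ m.
Specific energy ε = v²/2 − μ/r = -2.634×10⁸ J/kg, so a = −μ/(2ε) = 2.519×10¹¹ m.
The apsides satisfy r_p + r_a = 2a, so the perihelion radius is 2a − r_a = 1.015×10¹¹ m = 1.0153×10⁸ km.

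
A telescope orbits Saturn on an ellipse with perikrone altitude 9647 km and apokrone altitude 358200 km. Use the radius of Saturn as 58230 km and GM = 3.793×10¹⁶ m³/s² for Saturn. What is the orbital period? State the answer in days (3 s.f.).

r_p = 58230 + 9647 = 67877 km = 6.7877×10⁷ m.
r_a = 58230 + 358200 = 416430 km = 4.1643×10⁸ m.
Semi-major axis a = (r_p + r_a)/2 = (67877 + 4.1643×10⁵)/2 = 2.4215×10⁵ km = 2.422×10⁸ m.
By Kepler's third law T = 2π√(a³/μ) = 2π × 1.935×10⁴ = 1.216×10⁵ s.
= 1.407 days.

T ≈ 1.41 days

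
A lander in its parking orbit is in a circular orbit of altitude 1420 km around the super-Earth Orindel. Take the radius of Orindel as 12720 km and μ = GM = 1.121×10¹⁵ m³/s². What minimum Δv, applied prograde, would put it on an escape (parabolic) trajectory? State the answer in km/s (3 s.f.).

r = 12720 + 1420 = 14140 km = 1.4140×10⁷ m.
Circular speed v_c = √(μ/r) = 8904 m/s.
Escape speed v_esc = √(2μ/r) = √2 × v_c = 12590 m/s.
Δv = v_esc − v_c = 3688 m/s = 3.688 km/s.

Δv ≈ 3.69 km/s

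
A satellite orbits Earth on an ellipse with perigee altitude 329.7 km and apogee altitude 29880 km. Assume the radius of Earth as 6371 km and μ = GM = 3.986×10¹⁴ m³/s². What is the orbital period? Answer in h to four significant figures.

T ≈ 8.700 h

r_p = 6371 + 329.7 = 6700.7 km = 6.7007×10⁶ m.
r_a = 6371 + 29880 = 36251 km = 3.6251×10⁷ m.
Semi-major axis a = (r_p + r_a)/2 = (6700.7 + 36251)/2 = 21476 km = 2.148×10⁷ m.
By Kepler's third law T = 2π√(a³/μ) = 2π × 4.985×10³ = 3.132×10⁴ s.
= 8.700 h.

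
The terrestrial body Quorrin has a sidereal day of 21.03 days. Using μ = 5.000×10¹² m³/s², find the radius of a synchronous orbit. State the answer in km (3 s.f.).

T = 21.03 days = 1.817×10⁶ s.
A synchronous orbit has period T, so by Kepler's third law a = (μT²/4π²)^(1/3).
μT²/4π² = 5.000×10¹² × (1.817×10⁶)² / 39.48 = 4.181×10²³ m³.
a = 7.478×10⁷ m = 74778 km.

r_sync ≈ 74800 km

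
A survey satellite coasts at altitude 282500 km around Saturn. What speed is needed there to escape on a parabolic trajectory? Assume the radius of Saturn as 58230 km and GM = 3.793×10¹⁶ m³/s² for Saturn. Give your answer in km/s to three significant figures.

r = 58230 + 282500 = 340730 km = 3.4073×10⁸ m.
Escape speed v_esc = √(2μ/r) = √(2 × 3.793×10¹⁶ / 3.407×10⁸) = √(2.226×10⁸) = 14920 m/s.
= 14.92 km/s.

v_esc ≈ 14.9 km/s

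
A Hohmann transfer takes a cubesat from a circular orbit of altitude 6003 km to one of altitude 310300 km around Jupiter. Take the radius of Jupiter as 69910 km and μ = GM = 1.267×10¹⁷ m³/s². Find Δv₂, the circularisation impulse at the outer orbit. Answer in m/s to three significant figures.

r₁ = 69910 + 6003 = 75913 km = 7.5913×10⁷ m.
r₂ = 69910 + 310300 = 380210 km = 3.8021×10⁸ m.
Transfer ellipse a_t = (r₁ + r₂)/2 = 2.281×10⁸ m.
At r₁: circular v_c1 = √(μ/r₁) = 40850 m/s; transfer-perijove v_p = √[μ(2/r₁ − 1/a_t)] = 52750 m/s.
At r₂: circular v_c2 = √(μ/r₂) = 18250 m/s; transfer-apojove v_a = √[μ(2/r₂ − 1/a_t)] = 10530 m/s.
Δv₂ = v_c2 − v_a = 7723 m/s.

Δv ≈ 7720 m/s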